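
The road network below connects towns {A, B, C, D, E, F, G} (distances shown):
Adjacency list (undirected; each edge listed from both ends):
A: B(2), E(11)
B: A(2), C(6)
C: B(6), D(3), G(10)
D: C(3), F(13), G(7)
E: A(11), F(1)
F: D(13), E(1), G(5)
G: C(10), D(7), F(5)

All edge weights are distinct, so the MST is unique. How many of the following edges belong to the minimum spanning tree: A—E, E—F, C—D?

2

Kruskal: consider edges lightest-first.
E—F (1): add. Components now {A} {B} {C} {D} {E,F} {G}
A—B (2): add. Components now {A,B} {C} {D} {E,F} {G}
C—D (3): add. Components now {A,B} {C,D} {E,F} {G}
F—G (5): add. Components now {A,B} {C,D} {E,F,G}
B—C (6): add. Components now {A,B,C,D} {E,F,G}
D—G (7): add. Components now {A,B,C,D,E,F,G}
MST edge set: {E—F, A—B, C—D, F—G, B—C, D—G}.
Of the listed edges, {E—F, C—D} are in the MST → 2.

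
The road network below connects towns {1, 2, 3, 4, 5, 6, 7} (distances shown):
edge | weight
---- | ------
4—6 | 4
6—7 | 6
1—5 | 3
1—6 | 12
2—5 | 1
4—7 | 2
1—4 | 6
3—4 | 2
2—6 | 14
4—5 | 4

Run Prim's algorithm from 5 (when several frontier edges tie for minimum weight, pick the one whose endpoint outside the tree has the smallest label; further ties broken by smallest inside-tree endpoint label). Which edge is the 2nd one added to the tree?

Prim, starting at 5.
Step 1: cheapest edge leaving the tree is 2—5 (1); add 2.
Step 2: cheapest edge leaving the tree is 1—5 (3); add 1.
Step 3: cheapest edge leaving the tree is 4—5 (4); add 4.
Step 4: cheapest edge leaving the tree is 3—4 (2); add 3.
Step 5: cheapest edge leaving the tree is 4—7 (2); add 7.
Step 6: cheapest edge leaving the tree is 4—6 (4); add 6.
The 2nd edge added is 1—5.

1-5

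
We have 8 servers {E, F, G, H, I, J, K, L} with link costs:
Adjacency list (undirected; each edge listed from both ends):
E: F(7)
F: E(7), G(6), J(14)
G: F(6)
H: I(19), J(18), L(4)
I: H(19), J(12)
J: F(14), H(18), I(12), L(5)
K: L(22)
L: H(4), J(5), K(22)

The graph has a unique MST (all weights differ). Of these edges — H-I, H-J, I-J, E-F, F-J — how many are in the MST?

3

Kruskal: consider edges lightest-first.
H-L (4): add — endpoints in different components.
J-L (5): add — endpoints in different components.
F-G (6): add — endpoints in different components.
E-F (7): add — endpoints in different components.
I-J (12): add — endpoints in different components.
F-J (14): add — endpoints in different components.
H-J (18): skip — H and J already connected.
H-I (19): skip — H and I already connected.
K-L (22): add — endpoints in different components.
MST edge set: {H-L, J-L, F-G, E-F, I-J, F-J, K-L}.
Of the listed edges, {I-J, E-F, F-J} are in the MST → 3.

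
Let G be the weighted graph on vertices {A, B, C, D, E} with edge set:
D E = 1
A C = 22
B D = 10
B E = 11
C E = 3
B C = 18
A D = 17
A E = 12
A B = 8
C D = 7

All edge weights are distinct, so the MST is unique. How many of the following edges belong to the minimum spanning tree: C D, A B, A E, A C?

1

Sort edges by weight, then run Kruskal:
D E (1): add — endpoints in different components.
C E (3): add — endpoints in different components.
C D (7): skip — C and D already connected.
A B (8): add — endpoints in different components.
B D (10): add — endpoints in different components.
MST edge set: {D E, C E, A B, B D}.
Of the listed edges, {A B} are in the MST → 1.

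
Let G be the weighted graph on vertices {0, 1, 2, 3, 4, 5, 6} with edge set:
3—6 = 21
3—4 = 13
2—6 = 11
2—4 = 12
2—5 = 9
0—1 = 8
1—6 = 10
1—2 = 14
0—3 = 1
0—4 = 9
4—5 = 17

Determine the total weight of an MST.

48

Grow the tree from 0 using Prim:
Step 1: cheapest edge leaving the tree is 0—3 (1); add 3.
Step 2: cheapest edge leaving the tree is 0—1 (8); add 1.
Step 3: cheapest edge leaving the tree is 0—4 (9); add 4.
Step 4: cheapest edge leaving the tree is 1—6 (10); add 6.
Step 5: cheapest edge leaving the tree is 2—6 (11); add 2.
Step 6: cheapest edge leaving the tree is 2—5 (9); add 5.
MST edges: 0—3, 0—1, 0—4, 1—6, 2—6, 2—5; total weight 1+8+9+10+11+9 = 48.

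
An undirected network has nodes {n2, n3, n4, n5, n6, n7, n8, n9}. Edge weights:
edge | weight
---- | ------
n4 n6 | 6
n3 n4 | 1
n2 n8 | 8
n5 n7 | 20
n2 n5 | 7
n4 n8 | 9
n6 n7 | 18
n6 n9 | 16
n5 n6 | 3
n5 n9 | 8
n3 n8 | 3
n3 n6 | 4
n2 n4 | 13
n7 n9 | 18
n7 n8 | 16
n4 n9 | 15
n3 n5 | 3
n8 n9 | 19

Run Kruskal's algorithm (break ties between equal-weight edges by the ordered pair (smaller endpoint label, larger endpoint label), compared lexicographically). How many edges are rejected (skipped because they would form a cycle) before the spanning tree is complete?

Kruskal: consider edges lightest-first.
n3 n4 (1): add — endpoints in different components.
n3 n5 (3): add — endpoints in different components.
n3 n8 (3): add — endpoints in different components.
n5 n6 (3): add — endpoints in different components.
n3 n6 (4): skip — n6 and n3 already connected.
n4 n6 (6): skip — n6 and n4 already connected.
n2 n5 (7): add — endpoints in different components.
n2 n8 (8): skip — n2 and n8 already connected.
n5 n9 (8): add — endpoints in different components.
n4 n8 (9): skip — n4 and n8 already connected.
n2 n4 (13): skip — n2 and n4 already connected.
n4 n9 (15): skip — n4 and n9 already connected.
n6 n9 (16): skip — n6 and n9 already connected.
n7 n8 (16): add — endpoints in different components.
Edges rejected before the tree was complete: 7.

7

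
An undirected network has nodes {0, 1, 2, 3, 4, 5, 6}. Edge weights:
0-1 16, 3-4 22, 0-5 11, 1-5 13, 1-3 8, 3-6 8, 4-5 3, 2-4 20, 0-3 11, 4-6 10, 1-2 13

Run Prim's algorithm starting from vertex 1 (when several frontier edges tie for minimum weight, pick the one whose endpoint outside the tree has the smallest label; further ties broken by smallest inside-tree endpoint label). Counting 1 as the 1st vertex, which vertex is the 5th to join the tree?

5

Grow the tree from 1 using Prim:
Step 1: frontier [1-3 8, 1-2 13, 1-5 13, 0-1 16] → take 1-3 (8); add 3.
Step 2: frontier [1-2 13, 1-5 13, 0-1 16, 3-6 8, 0-3 11, 3-4 22] → take 3-6 (8); add 6.
Step 3: frontier [1-2 13, 1-5 13, 0-1 16, 0-3 11, 3-4 22, 4-6 10] → take 4-6 (10); add 4.
Step 4: frontier [1-2 13, 1-5 13, 0-1 16, 0-3 11, 4-5 3, 2-4 20] → take 4-5 (3); add 5.
Step 5: frontier [1-2 13, 0-1 16, 0-3 11, 2-4 20, 0-5 11] → take 0-3 (11); add 0.
Step 6: frontier [1-2 13, 2-4 20] → take 1-2 (13); add 2.
Vertex order: 1, 3, 6, 4, 5, 0, 2. The 5th vertex is 5.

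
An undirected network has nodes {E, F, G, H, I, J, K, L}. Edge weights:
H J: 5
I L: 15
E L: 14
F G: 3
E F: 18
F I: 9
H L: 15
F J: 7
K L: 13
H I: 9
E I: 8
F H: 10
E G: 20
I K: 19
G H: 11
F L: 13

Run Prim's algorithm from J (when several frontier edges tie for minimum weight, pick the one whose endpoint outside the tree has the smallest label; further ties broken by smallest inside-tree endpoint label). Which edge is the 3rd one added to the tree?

Prim's algorithm from J:
Step 1: cheapest edge leaving the tree is H J (5); add H.
Step 2: cheapest edge leaving the tree is F J (7); add F.
Step 3: cheapest edge leaving the tree is F G (3); add G.
Step 4: cheapest edge leaving the tree is F I (9); add I.
Step 5: cheapest edge leaving the tree is E I (8); add E.
Step 6: cheapest edge leaving the tree is F L (13); add L.
Step 7: cheapest edge leaving the tree is K L (13); add K.
The 3rd edge added is F G.

F-G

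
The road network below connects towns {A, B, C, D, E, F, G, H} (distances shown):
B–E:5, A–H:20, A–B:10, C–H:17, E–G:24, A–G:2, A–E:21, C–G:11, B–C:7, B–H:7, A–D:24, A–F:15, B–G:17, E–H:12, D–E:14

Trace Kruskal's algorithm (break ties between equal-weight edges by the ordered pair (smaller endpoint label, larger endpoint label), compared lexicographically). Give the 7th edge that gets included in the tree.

Kruskal's algorithm — process edges by increasing weight (ties by edge label):
A–G (2): add — endpoints in different components.
B–E (5): add — endpoints in different components.
B–C (7): add — endpoints in different components.
B–H (7): add — endpoints in different components.
A–B (10): add — endpoints in different components.
C–G (11): skip — C and G already connected.
E–H (12): skip — E and H already connected.
D–E (14): add — endpoints in different components.
A–F (15): add — endpoints in different components.
The 7th edge added is A–F.

A-F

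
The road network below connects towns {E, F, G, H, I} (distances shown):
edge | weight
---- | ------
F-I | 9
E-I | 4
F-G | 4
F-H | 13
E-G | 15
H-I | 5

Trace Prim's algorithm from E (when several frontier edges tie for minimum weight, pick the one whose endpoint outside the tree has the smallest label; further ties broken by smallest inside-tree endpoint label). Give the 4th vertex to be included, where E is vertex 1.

F

Grow the tree from E using Prim:
Step 1: cheapest edge leaving the tree is E-I (4); add I.
Step 2: cheapest edge leaving the tree is H-I (5); add H.
Step 3: cheapest edge leaving the tree is F-I (9); add F.
Step 4: cheapest edge leaving the tree is F-G (4); add G.
Vertex order: E, I, H, F, G. The 4th vertex is F.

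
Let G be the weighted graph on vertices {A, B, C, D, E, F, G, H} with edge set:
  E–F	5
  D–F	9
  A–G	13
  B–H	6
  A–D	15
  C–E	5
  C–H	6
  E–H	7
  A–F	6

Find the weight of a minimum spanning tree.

50

Kruskal's algorithm — process edges by increasing weight (ties by edge label):
C–E (5): add — endpoints in different components.
E–F (5): add — endpoints in different components.
A–F (6): add — endpoints in different components.
B–H (6): add — endpoints in different components.
C–H (6): add — endpoints in different components.
E–H (7): skip — E and H already connected.
D–F (9): add — endpoints in different components.
A–G (13): add — endpoints in different components.
MST edges: C–E, E–F, A–F, B–H, C–H, D–F, A–G; total weight 5+5+6+6+6+9+13 = 50.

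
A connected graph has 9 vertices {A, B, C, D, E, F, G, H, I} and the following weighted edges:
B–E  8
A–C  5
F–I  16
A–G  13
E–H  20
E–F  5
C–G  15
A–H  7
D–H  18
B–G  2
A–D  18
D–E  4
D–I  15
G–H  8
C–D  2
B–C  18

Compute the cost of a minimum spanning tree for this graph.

48

Prim, starting at I.
Step 1: cheapest edge leaving the tree is D–I (15); add D.
Step 2: cheapest edge leaving the tree is C–D (2); add C.
Step 3: cheapest edge leaving the tree is D–E (4); add E.
Step 4: cheapest edge leaving the tree is A–C (5); add A.
Step 5: cheapest edge leaving the tree is E–F (5); add F.
Step 6: cheapest edge leaving the tree is A–H (7); add H.
Step 7: cheapest edge leaving the tree is B–E (8); add B.
Step 8: cheapest edge leaving the tree is B–G (2); add G.
MST edges: D–I, C–D, D–E, A–C, E–F, A–H, B–E, B–G; total weight 15+2+4+5+5+7+8+2 = 48.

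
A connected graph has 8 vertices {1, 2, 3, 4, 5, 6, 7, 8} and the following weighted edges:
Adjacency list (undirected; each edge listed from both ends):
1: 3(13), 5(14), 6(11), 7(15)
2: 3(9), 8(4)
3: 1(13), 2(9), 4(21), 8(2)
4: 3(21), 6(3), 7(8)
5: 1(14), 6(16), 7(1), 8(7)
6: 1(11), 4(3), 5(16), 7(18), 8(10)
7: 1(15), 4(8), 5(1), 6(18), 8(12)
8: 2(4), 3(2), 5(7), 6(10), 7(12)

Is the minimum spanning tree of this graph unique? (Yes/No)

Yes

Sort edges by weight, then run Kruskal:
5–7 (1): add — endpoints in different components.
3–8 (2): add — endpoints in different components.
4–6 (3): add — endpoints in different components.
2–8 (4): add — endpoints in different components.
5–8 (7): add — endpoints in different components.
4–7 (8): add — endpoints in different components.
2–3 (9): skip — 2 and 3 already connected.
6–8 (10): skip — 6 and 8 already connected.
1–6 (11): add — endpoints in different components.
Every non-tree edge has weight strictly greater than the heaviest edge on the tree path between its endpoints, so the MST is unique.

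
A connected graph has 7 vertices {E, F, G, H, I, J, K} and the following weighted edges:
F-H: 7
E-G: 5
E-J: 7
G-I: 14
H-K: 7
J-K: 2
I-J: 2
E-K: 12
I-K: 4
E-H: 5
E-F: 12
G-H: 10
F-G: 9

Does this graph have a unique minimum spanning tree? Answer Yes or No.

No

Sort edges by weight, then run Kruskal:
I-J (2): add. Components now {E} {F} {G} {H} {I,J} {K}
J-K (2): add. Components now {E} {F} {G} {H} {I,J,K}
I-K (4): skip — I and K already connected.
E-G (5): add. Components now {E,G} {F} {H} {I,J,K}
E-H (5): add. Components now {E,G,H} {F} {I,J,K}
E-J (7): add. Components now {E,G,H,I,J,K} {F}
F-H (7): add. Components now {E,F,G,H,I,J,K}
Non-tree edge H-K has weight 7, equal to the heaviest edge on its tree cycle — swapping gives another MST of the same weight. Not unique.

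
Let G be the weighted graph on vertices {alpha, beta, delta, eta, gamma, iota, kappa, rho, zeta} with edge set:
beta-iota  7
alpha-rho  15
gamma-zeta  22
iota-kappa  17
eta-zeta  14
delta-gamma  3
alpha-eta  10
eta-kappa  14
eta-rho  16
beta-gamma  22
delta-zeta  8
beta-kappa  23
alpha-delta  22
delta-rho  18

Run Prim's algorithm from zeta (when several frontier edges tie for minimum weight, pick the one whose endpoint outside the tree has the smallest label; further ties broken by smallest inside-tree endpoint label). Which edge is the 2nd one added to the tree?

delta-gamma

Prim, starting at zeta.
Step 1: cheapest edge leaving the tree is delta-zeta (8); add delta.
Step 2: cheapest edge leaving the tree is delta-gamma (3); add gamma.
Step 3: cheapest edge leaving the tree is eta-zeta (14); add eta.
Step 4: cheapest edge leaving the tree is alpha-eta (10); add alpha.
Step 5: cheapest edge leaving the tree is eta-kappa (14); add kappa.
Step 6: cheapest edge leaving the tree is alpha-rho (15); add rho.
Step 7: cheapest edge leaving the tree is iota-kappa (17); add iota.
Step 8: cheapest edge leaving the tree is beta-iota (7); add beta.
The 2nd edge added is delta-gamma.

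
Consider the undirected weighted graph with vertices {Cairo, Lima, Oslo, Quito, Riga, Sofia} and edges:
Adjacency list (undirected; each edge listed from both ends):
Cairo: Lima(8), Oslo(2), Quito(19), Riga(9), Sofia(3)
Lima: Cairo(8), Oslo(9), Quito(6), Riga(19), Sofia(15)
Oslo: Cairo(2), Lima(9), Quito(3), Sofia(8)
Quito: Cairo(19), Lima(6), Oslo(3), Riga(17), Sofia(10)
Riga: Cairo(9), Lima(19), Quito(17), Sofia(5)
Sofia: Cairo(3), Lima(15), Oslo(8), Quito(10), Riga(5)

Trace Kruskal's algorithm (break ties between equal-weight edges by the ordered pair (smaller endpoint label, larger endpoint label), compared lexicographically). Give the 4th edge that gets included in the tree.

Kruskal: consider edges lightest-first.
Cairo-Oslo (2): add. Components now {Riga} {Cairo,Oslo} {Quito} {Lima} {Sofia}
Cairo-Sofia (3): add. Components now {Riga} {Cairo,Oslo,Sofia} {Quito} {Lima}
Oslo-Quito (3): add. Components now {Riga} {Cairo,Oslo,Quito,Sofia} {Lima}
Riga-Sofia (5): add. Components now {Cairo,Oslo,Quito,Riga,Sofia} {Lima}
Lima-Quito (6): add. Components now {Cairo,Lima,Oslo,Quito,Riga,Sofia}
The 4th edge added is Riga-Sofia.

Riga-Sofia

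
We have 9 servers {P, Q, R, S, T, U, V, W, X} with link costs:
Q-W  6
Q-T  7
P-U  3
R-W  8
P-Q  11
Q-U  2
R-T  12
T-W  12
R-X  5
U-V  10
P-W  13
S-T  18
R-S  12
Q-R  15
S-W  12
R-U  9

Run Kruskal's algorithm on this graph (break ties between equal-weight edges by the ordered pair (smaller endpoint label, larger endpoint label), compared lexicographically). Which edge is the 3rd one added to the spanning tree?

R-X

Sort edges by weight, then run Kruskal:
Q-U (2): add — endpoints in different components.
P-U (3): add — endpoints in different components.
R-X (5): add — endpoints in different components.
Q-W (6): add — endpoints in different components.
Q-T (7): add — endpoints in different components.
R-W (8): add — endpoints in different components.
R-U (9): skip — U and R already connected.
U-V (10): add — endpoints in different components.
P-Q (11): skip — P and Q already connected.
R-S (12): add — endpoints in different components.
The 3rd edge added is R-X.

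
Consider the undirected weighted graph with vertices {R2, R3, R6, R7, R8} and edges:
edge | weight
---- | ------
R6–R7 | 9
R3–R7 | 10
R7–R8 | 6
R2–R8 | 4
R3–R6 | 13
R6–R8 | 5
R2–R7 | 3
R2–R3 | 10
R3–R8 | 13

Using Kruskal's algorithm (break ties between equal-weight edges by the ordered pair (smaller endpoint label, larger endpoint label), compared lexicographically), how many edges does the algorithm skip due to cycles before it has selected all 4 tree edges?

Sort edges by weight, then run Kruskal:
R2–R7 (3): add — endpoints in different components.
R2–R8 (4): add — endpoints in different components.
R6–R8 (5): add — endpoints in different components.
R7–R8 (6): skip — R8 and R7 already connected.
R6–R7 (9): skip — R7 and R6 already connected.
R2–R3 (10): add — endpoints in different components.
Edges rejected before the tree was complete: 2.

2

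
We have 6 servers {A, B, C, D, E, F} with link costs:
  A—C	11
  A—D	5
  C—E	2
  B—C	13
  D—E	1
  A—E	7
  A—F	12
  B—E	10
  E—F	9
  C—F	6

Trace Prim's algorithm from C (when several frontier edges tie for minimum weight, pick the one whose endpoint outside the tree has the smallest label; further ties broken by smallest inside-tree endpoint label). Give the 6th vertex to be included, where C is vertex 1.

Prim's algorithm from C:
Step 1: frontier [C—E 2, C—F 6, A—C 11, B—C 13] → take C—E (2); add E.
Step 2: frontier [C—F 6, A—C 11, B—C 13, D—E 1, A—E 7, E—F 9, B—E 10] → take D—E (1); add D.
Step 3: frontier [C—F 6, A—C 11, B—C 13, A—D 5, A—E 7, E—F 9, B—E 10] → take A—D (5); add A.
Step 4: frontier [A—F 12, C—F 6, B—C 13, E—F 9, B—E 10] → take C—F (6); add F.
Step 5: frontier [B—C 13, B—E 10] → take B—E (10); add B.
Vertex order: C, E, D, A, F, B. The 6th vertex is B.

B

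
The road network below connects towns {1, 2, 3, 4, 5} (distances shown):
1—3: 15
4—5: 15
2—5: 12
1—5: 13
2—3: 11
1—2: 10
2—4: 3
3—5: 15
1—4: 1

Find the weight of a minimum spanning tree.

27

Prim, starting at 4.
Step 1: cheapest edge leaving the tree is 1—4 (1); add 1.
Step 2: cheapest edge leaving the tree is 2—4 (3); add 2.
Step 3: cheapest edge leaving the tree is 2—3 (11); add 3.
Step 4: cheapest edge leaving the tree is 2—5 (12); add 5.
MST edges: 1—4, 2—4, 2—3, 2—5; total weight 1+3+11+12 = 27.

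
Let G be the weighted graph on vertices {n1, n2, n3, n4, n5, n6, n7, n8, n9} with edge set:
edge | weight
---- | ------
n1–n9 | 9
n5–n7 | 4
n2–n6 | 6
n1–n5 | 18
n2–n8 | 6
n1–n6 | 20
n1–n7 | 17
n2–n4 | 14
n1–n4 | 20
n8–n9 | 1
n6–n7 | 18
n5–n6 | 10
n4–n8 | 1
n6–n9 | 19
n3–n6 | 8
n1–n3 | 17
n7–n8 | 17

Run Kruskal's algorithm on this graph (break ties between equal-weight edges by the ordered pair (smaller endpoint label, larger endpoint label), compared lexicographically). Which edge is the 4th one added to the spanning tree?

Sort edges by weight, then run Kruskal:
n4–n8 (1): add — endpoints in different components.
n8–n9 (1): add — endpoints in different components.
n5–n7 (4): add — endpoints in different components.
n2–n6 (6): add — endpoints in different components.
n2–n8 (6): add — endpoints in different components.
n3–n6 (8): add — endpoints in different components.
n1–n9 (9): add — endpoints in different components.
n5–n6 (10): add — endpoints in different components.
The 4th edge added is n2–n6.

n2-n6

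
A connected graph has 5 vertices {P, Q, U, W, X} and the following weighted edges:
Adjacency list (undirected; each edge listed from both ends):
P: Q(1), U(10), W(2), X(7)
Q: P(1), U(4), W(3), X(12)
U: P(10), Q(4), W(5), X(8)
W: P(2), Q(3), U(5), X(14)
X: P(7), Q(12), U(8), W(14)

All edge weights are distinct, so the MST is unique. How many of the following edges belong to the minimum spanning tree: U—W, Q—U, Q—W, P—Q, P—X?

3

Kruskal: consider edges lightest-first.
P—Q (1): add. Components now {U} {P,Q} {W} {X}
P—W (2): add. Components now {U} {P,Q,W} {X}
Q—W (3): skip — Q and W already connected.
Q—U (4): add. Components now {P,Q,U,W} {X}
U—W (5): skip — U and W already connected.
P—X (7): add. Components now {P,Q,U,W,X}
MST edge set: {P—Q, P—W, Q—U, P—X}.
Of the listed edges, {Q—U, P—Q, P—X} are in the MST → 3.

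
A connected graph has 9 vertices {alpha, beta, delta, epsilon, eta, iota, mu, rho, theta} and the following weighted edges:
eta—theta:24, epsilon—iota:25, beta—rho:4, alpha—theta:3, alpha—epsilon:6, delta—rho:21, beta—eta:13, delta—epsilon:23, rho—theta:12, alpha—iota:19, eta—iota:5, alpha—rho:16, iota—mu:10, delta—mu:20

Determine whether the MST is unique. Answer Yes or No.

Yes

Sort edges by weight, then run Kruskal:
alpha—theta (3): add — endpoints in different components.
beta—rho (4): add — endpoints in different components.
eta—iota (5): add — endpoints in different components.
alpha—epsilon (6): add — endpoints in different components.
iota—mu (10): add — endpoints in different components.
rho—theta (12): add — endpoints in different components.
beta—eta (13): add — endpoints in different components.
alpha—rho (16): skip — rho and alpha already connected.
alpha—iota (19): skip — iota and alpha already connected.
delta—mu (20): add — endpoints in different components.
Every non-tree edge has weight strictly greater than the heaviest edge on the tree path between its endpoints, so the MST is unique.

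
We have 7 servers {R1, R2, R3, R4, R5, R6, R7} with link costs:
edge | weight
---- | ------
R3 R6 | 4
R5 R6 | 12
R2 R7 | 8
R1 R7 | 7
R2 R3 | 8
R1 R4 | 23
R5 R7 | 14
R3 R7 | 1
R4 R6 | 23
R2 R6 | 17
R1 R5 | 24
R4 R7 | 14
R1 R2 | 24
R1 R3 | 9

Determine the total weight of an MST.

46

Prim, starting at R1.
Step 1: cheapest edge leaving the tree is R1 R7 (7); add R7.
Step 2: cheapest edge leaving the tree is R3 R7 (1); add R3.
Step 3: cheapest edge leaving the tree is R3 R6 (4); add R6.
Step 4: cheapest edge leaving the tree is R2 R3 (8); add R2.
Step 5: cheapest edge leaving the tree is R5 R6 (12); add R5.
Step 6: cheapest edge leaving the tree is R4 R7 (14); add R4.
MST edges: R1 R7, R3 R7, R3 R6, R2 R3, R5 R6, R4 R7; total weight 7+1+4+8+12+14 = 46.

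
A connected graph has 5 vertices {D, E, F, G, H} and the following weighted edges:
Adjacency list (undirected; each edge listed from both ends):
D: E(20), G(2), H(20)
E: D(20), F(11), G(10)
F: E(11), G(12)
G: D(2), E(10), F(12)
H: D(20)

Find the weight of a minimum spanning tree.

Kruskal: consider edges lightest-first.
D G (2): add. Components now {D,G} {E} {F} {H}
E G (10): add. Components now {D,E,G} {F} {H}
E F (11): add. Components now {D,E,F,G} {H}
F G (12): skip — F and G already connected.
D E (20): skip — D and E already connected.
D H (20): add. Components now {D,E,F,G,H}
MST edges: D G, E G, E F, D H; total weight 2+10+11+20 = 43.

43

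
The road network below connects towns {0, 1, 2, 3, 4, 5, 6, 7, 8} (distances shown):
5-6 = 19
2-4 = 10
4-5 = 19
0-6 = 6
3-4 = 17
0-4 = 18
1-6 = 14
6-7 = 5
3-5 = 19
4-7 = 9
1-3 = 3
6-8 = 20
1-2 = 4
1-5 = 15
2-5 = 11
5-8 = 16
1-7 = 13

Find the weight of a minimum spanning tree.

Kruskal's algorithm — process edges by increasing weight (ties by edge label):
1-3 (3): add — endpoints in different components.
1-2 (4): add — endpoints in different components.
6-7 (5): add — endpoints in different components.
0-6 (6): add — endpoints in different components.
4-7 (9): add — endpoints in different components.
2-4 (10): add — endpoints in different components.
2-5 (11): add — endpoints in different components.
1-7 (13): skip — 1 and 7 already connected.
1-6 (14): skip — 1 and 6 already connected.
1-5 (15): skip — 1 and 5 already connected.
5-8 (16): add — endpoints in different components.
MST edges: 1-3, 1-2, 6-7, 0-6, 4-7, 2-4, 2-5, 5-8; total weight 3+4+5+6+9+10+11+16 = 64.

64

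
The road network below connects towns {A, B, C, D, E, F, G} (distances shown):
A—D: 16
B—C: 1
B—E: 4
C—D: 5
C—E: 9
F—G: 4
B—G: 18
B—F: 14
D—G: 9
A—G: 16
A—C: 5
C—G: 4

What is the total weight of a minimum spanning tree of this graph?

23

Prim, starting at C.
Step 1: cheapest edge leaving the tree is B—C (1); add B.
Step 2: cheapest edge leaving the tree is B—E (4); add E.
Step 3: cheapest edge leaving the tree is C—G (4); add G.
Step 4: cheapest edge leaving the tree is F—G (4); add F.
Step 5: cheapest edge leaving the tree is A—C (5); add A.
Step 6: cheapest edge leaving the tree is C—D (5); add D.
MST edges: B—C, B—E, C—G, F—G, A—C, C—D; total weight 1+4+4+4+5+5 = 23.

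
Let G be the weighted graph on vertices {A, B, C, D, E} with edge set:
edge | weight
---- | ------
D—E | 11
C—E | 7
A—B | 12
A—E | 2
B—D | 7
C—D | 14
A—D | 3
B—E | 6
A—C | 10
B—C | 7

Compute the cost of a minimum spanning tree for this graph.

18

Grow the tree from D using Prim:
Step 1: cheapest edge leaving the tree is A—D (3); add A.
Step 2: cheapest edge leaving the tree is A—E (2); add E.
Step 3: cheapest edge leaving the tree is B—E (6); add B.
Step 4: cheapest edge leaving the tree is B—C (7); add C.
MST edges: A—D, A—E, B—E, B—C; total weight 3+2+6+7 = 18.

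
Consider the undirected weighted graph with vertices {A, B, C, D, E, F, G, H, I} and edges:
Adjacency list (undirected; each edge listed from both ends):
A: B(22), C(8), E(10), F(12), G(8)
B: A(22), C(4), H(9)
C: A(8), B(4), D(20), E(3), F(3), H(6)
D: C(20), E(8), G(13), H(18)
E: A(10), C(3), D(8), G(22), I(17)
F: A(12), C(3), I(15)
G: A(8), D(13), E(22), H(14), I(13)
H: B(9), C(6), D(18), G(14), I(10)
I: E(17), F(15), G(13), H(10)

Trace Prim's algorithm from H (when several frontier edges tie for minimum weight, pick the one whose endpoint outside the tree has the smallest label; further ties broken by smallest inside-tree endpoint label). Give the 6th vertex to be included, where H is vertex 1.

A

Grow the tree from H using Prim:
Step 1: cheapest edge leaving the tree is C H (6); add C.
Step 2: cheapest edge leaving the tree is C E (3); add E.
Step 3: cheapest edge leaving the tree is C F (3); add F.
Step 4: cheapest edge leaving the tree is B C (4); add B.
Step 5: cheapest edge leaving the tree is A C (8); add A.
Step 6: cheapest edge leaving the tree is D E (8); add D.
Step 7: cheapest edge leaving the tree is A G (8); add G.
Step 8: cheapest edge leaving the tree is H I (10); add I.
Vertex order: H, C, E, F, B, A, D, G, I. The 6th vertex is A.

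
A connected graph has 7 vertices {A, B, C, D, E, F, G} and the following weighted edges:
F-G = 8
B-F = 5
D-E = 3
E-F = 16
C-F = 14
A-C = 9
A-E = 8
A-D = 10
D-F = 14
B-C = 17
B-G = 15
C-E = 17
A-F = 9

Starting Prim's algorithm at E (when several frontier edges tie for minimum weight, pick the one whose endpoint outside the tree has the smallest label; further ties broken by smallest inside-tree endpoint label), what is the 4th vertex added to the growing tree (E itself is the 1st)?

C

Prim, starting at E.
Step 1: cheapest edge leaving the tree is D-E (3); add D.
Step 2: cheapest edge leaving the tree is A-E (8); add A.
Step 3: cheapest edge leaving the tree is A-C (9); add C.
Step 4: cheapest edge leaving the tree is A-F (9); add F.
Step 5: cheapest edge leaving the tree is B-F (5); add B.
Step 6: cheapest edge leaving the tree is F-G (8); add G.
Vertex order: E, D, A, C, F, B, G. The 4th vertex is C.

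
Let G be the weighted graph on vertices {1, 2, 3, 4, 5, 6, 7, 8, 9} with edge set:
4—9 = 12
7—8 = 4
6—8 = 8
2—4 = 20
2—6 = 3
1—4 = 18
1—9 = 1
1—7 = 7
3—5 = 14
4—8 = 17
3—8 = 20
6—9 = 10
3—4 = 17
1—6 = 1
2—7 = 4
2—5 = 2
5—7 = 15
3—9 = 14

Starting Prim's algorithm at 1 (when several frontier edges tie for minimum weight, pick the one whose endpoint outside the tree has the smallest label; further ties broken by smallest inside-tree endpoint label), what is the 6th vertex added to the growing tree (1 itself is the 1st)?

7

Grow the tree from 1 using Prim:
Step 1: cheapest edge leaving the tree is 1—6 (1); add 6.
Step 2: cheapest edge leaving the tree is 1—9 (1); add 9.
Step 3: cheapest edge leaving the tree is 2—6 (3); add 2.
Step 4: cheapest edge leaving the tree is 2—5 (2); add 5.
Step 5: cheapest edge leaving the tree is 2—7 (4); add 7.
Step 6: cheapest edge leaving the tree is 7—8 (4); add 8.
Step 7: cheapest edge leaving the tree is 4—9 (12); add 4.
Step 8: cheapest edge leaving the tree is 3—5 (14); add 3.
Vertex order: 1, 6, 9, 2, 5, 7, 8, 4, 3. The 6th vertex is 7.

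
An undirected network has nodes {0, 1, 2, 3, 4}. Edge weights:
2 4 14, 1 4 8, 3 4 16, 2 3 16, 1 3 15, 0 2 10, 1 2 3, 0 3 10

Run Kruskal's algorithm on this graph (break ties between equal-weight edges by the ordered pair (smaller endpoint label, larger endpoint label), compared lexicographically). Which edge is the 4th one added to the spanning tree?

Sort edges by weight, then run Kruskal:
1 2 (3): add — endpoints in different components.
1 4 (8): add — endpoints in different components.
0 2 (10): add — endpoints in different components.
0 3 (10): add — endpoints in different components.
The 4th edge added is 0 3.

0-3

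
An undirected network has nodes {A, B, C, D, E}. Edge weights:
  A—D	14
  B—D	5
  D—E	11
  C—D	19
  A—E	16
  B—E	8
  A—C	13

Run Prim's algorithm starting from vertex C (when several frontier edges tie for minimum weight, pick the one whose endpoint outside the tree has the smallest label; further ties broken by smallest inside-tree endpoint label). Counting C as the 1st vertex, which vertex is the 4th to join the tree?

B

Prim's algorithm from C:
Step 1: frontier [A—C 13, C—D 19] → take A—C (13); add A.
Step 2: frontier [A—D 14, A—E 16, C—D 19] → take A—D (14); add D.
Step 3: frontier [A—E 16, B—D 5, D—E 11] → take B—D (5); add B.
Step 4: frontier [A—E 16, B—E 8, D—E 11] → take B—E (8); add E.
Vertex order: C, A, D, B, E. The 4th vertex is B.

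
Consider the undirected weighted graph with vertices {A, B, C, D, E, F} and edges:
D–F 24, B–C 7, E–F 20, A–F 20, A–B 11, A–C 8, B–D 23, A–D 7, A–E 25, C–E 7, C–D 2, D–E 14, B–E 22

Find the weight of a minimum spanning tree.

Prim, starting at C.
Step 1: frontier [C–D 2, B–C 7, C–E 7, A–C 8] → take C–D (2); add D.
Step 2: frontier [B–C 7, C–E 7, A–C 8, A–D 7, D–E 14, B–D 23, D–F 24] → take A–D (7); add A.
Step 3: frontier [A–B 11, A–F 20, A–E 25, B–C 7, C–E 7, D–E 14, B–D 23, D–F 24] → take B–C (7); add B.
Step 4: frontier [A–F 20, A–E 25, B–E 22, C–E 7, D–E 14, D–F 24] → take C–E (7); add E.
Step 5: frontier [A–F 20, D–F 24, E–F 20] → take A–F (20); add F.
MST edges: C–D, A–D, B–C, C–E, A–F; total weight 2+7+7+7+20 = 43.

43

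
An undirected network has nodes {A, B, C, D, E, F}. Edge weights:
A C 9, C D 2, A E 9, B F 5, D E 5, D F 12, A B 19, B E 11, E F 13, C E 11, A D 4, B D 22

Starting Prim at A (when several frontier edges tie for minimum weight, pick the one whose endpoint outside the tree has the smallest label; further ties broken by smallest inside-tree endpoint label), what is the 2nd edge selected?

Grow the tree from A using Prim:
Step 1: cheapest edge leaving the tree is A D (4); add D.
Step 2: cheapest edge leaving the tree is C D (2); add C.
Step 3: cheapest edge leaving the tree is D E (5); add E.
Step 4: cheapest edge leaving the tree is B E (11); add B.
Step 5: cheapest edge leaving the tree is B F (5); add F.
The 2nd edge added is C D.

C-D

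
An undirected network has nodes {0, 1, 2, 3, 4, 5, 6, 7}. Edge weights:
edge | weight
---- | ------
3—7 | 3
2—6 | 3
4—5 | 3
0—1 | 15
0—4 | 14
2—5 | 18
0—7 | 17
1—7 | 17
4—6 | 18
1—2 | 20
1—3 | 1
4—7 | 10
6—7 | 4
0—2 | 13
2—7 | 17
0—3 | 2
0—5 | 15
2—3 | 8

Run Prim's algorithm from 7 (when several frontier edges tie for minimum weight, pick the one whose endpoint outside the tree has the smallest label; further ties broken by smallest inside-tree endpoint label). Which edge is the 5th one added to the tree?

2-6

Prim's algorithm from 7:
Step 1: cheapest edge leaving the tree is 3—7 (3); add 3.
Step 2: cheapest edge leaving the tree is 1—3 (1); add 1.
Step 3: cheapest edge leaving the tree is 0—3 (2); add 0.
Step 4: cheapest edge leaving the tree is 6—7 (4); add 6.
Step 5: cheapest edge leaving the tree is 2—6 (3); add 2.
Step 6: cheapest edge leaving the tree is 4—7 (10); add 4.
Step 7: cheapest edge leaving the tree is 4—5 (3); add 5.
The 5th edge added is 2—6.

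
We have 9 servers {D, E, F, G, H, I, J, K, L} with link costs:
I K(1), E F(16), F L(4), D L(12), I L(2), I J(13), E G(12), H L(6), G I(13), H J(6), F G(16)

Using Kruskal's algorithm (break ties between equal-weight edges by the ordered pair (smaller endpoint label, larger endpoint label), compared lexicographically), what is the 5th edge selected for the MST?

Sort edges by weight, then run Kruskal:
I K (1): add — endpoints in different components.
I L (2): add — endpoints in different components.
F L (4): add — endpoints in different components.
H J (6): add — endpoints in different components.
H L (6): add — endpoints in different components.
D L (12): add — endpoints in different components.
E G (12): add — endpoints in different components.
G I (13): add — endpoints in different components.
The 5th edge added is H L.

H-L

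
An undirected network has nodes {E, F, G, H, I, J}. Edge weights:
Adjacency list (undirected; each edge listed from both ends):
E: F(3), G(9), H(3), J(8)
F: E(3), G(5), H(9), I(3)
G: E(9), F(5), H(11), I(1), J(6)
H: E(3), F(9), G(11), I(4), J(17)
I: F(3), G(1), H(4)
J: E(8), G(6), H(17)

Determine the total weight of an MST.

Kruskal: consider edges lightest-first.
G I (1): add — endpoints in different components.
E F (3): add — endpoints in different components.
E H (3): add — endpoints in different components.
F I (3): add — endpoints in different components.
H I (4): skip — H and I already connected.
F G (5): skip — F and G already connected.
G J (6): add — endpoints in different components.
MST edges: G I, E F, E H, F I, G J; total weight 1+3+3+3+6 = 16.

16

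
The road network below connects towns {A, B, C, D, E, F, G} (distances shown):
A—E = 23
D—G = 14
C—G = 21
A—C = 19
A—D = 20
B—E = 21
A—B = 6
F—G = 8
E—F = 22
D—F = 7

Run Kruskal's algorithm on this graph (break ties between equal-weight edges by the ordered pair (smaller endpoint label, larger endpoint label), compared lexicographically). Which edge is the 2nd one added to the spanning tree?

D-F

Kruskal's algorithm — process edges by increasing weight (ties by edge label):
A—B (6): add. Components now {A,B} {C} {D} {E} {F} {G}
D—F (7): add. Components now {A,B} {C} {D,F} {E} {G}
F—G (8): add. Components now {A,B} {C} {D,F,G} {E}
D—G (14): skip — D and G already connected.
A—C (19): add. Components now {A,B,C} {D,F,G} {E}
A—D (20): add. Components now {A,B,C,D,F,G} {E}
B—E (21): add. Components now {A,B,C,D,E,F,G}
The 2nd edge added is D—F.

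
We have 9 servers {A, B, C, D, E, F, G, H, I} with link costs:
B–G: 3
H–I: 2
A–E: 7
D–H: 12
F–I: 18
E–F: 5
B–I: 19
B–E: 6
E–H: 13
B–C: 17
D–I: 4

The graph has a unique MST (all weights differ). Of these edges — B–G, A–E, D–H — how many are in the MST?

2

Kruskal: consider edges lightest-first.
H–I (2): add — endpoints in different components.
B–G (3): add — endpoints in different components.
D–I (4): add — endpoints in different components.
E–F (5): add — endpoints in different components.
B–E (6): add — endpoints in different components.
A–E (7): add — endpoints in different components.
D–H (12): skip — D and H already connected.
E–H (13): add — endpoints in different components.
B–C (17): add — endpoints in different components.
MST edge set: {H–I, B–G, D–I, E–F, B–E, A–E, E–H, B–C}.
Of the listed edges, {B–G, A–E} are in the MST → 2.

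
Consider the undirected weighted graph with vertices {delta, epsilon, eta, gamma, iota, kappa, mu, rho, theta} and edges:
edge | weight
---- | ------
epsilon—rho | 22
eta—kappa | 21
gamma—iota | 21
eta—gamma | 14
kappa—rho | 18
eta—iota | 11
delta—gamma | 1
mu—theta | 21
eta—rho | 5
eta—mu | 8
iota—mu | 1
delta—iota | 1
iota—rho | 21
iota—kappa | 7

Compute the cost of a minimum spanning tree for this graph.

66

Prim's algorithm from mu:
Step 1: cheapest edge leaving the tree is iota—mu (1); add iota.
Step 2: cheapest edge leaving the tree is delta—iota (1); add delta.
Step 3: cheapest edge leaving the tree is delta—gamma (1); add gamma.
Step 4: cheapest edge leaving the tree is iota—kappa (7); add kappa.
Step 5: cheapest edge leaving the tree is eta—mu (8); add eta.
Step 6: cheapest edge leaving the tree is eta—rho (5); add rho.
Step 7: cheapest edge leaving the tree is mu—theta (21); add theta.
Step 8: cheapest edge leaving the tree is epsilon—rho (22); add epsilon.
MST edges: iota—mu, delta—iota, delta—gamma, iota—kappa, eta—mu, eta—rho, mu—theta, epsilon—rho; total weight 1+1+1+7+8+5+21+22 = 66.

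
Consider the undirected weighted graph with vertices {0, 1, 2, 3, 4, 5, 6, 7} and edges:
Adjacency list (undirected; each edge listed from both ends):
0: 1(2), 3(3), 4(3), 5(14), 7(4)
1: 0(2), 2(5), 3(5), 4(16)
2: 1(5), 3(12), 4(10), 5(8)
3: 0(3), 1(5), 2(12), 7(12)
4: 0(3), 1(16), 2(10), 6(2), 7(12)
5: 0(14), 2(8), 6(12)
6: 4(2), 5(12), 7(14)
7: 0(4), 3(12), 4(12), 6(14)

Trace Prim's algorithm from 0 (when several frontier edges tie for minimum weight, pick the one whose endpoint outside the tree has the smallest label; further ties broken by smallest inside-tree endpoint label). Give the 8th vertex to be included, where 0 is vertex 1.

Grow the tree from 0 using Prim:
Step 1: cheapest edge leaving the tree is 0-1 (2); add 1.
Step 2: cheapest edge leaving the tree is 0-3 (3); add 3.
Step 3: cheapest edge leaving the tree is 0-4 (3); add 4.
Step 4: cheapest edge leaving the tree is 4-6 (2); add 6.
Step 5: cheapest edge leaving the tree is 0-7 (4); add 7.
Step 6: cheapest edge leaving the tree is 1-2 (5); add 2.
Step 7: cheapest edge leaving the tree is 2-5 (8); add 5.
Vertex order: 0, 1, 3, 4, 6, 7, 2, 5. The 8th vertex is 5.

5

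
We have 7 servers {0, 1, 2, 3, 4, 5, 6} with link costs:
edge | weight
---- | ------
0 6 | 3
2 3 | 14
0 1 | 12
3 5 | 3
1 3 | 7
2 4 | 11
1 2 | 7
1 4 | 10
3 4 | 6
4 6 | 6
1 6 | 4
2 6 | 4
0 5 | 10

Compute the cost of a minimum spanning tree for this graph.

Sort edges by weight, then run Kruskal:
0 6 (3): add — endpoints in different components.
3 5 (3): add — endpoints in different components.
1 6 (4): add — endpoints in different components.
2 6 (4): add — endpoints in different components.
3 4 (6): add — endpoints in different components.
4 6 (6): add — endpoints in different components.
MST edges: 0 6, 3 5, 1 6, 2 6, 3 4, 4 6; total weight 3+3+4+4+6+6 = 26.

26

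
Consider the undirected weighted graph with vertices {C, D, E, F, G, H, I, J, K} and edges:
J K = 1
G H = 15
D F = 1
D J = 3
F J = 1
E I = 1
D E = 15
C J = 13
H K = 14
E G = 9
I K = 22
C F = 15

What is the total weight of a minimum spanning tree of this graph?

Prim, starting at H.
Step 1: cheapest edge leaving the tree is H K (14); add K.
Step 2: cheapest edge leaving the tree is J K (1); add J.
Step 3: cheapest edge leaving the tree is F J (1); add F.
Step 4: cheapest edge leaving the tree is D F (1); add D.
Step 5: cheapest edge leaving the tree is C J (13); add C.
Step 6: cheapest edge leaving the tree is D E (15); add E.
Step 7: cheapest edge leaving the tree is E I (1); add I.
Step 8: cheapest edge leaving the tree is E G (9); add G.
MST edges: H K, J K, F J, D F, C J, D E, E I, E G; total weight 14+1+1+1+13+15+1+9 = 55.

55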